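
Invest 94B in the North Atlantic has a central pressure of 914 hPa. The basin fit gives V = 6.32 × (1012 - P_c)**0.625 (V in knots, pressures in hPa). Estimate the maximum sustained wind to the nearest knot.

111 kt

ΔP = 1012 − 914 = 98 hPa.
98^0.625 ≈ 17.560.
V ≈ 6.32 × 17.560 ≈ 111.0 kt.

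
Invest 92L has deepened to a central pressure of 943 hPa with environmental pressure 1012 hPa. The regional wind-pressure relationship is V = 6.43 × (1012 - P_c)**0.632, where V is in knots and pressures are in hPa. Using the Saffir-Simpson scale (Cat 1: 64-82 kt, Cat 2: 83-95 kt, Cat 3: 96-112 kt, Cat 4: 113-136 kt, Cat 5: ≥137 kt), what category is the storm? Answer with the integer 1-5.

ΔP = 1012 − 943 = 69 hPa.
V ≈ 6.43 × 69^0.632 = 6.43 × 14.53 ≈ 93 kt.
93 kt falls in the Category 2 band.

2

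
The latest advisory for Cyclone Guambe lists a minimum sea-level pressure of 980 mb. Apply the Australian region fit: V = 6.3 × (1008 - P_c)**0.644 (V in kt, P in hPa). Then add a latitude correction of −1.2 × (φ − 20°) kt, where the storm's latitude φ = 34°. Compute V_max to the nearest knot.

37 kt

ΔP = 1008 − 980 = 28 mb.
28^0.644 ≈ 8.550.
V ≈ 6.3 × 8.550 ≈ 53.9 kt.
Latitude correction: −1.2 × (34 − 20) = -16.8 kt.
Corrected V ≈ 37.1 kt → 37 kt.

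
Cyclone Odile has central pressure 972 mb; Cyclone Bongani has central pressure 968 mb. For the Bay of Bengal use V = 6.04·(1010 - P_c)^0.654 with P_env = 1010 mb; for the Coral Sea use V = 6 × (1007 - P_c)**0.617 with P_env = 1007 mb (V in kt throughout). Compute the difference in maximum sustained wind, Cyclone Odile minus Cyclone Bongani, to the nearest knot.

8 kt

Cyclone Odile: ΔP = 38; V ≈ 6.04 × 38^0.654 ≈ 65.20 kt.
Cyclone Bongani: ΔP = 39; V ≈ 6 × 39^0.617 ≈ 57.52 kt.
Difference ≈ 65.20 − 57.52 = 7.68 → 8 kt.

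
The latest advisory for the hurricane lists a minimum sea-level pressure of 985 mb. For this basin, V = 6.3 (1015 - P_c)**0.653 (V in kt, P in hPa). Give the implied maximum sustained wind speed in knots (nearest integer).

ΔP = 1015 − 985 = 30 mb.
30^0.653 ≈ 9.216.
V ≈ 6.3 × 9.216 ≈ 58.1 kt.

58 kt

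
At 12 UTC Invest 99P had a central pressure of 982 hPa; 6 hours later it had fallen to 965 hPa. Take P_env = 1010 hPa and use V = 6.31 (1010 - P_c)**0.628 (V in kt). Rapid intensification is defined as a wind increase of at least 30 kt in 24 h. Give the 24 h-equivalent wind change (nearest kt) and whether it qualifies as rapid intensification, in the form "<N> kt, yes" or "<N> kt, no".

71 kt, yes

V₁: ΔP = 28, V ≈ 6.31 × 28^0.628 ≈ 51.15 kt.
V₂: ΔP = 45, V ≈ 6.31 × 45^0.628 ≈ 68.90 kt.
ΔV over 6 h = 17.75 kt → 24 h equivalent = 17.75 × 24/6 ≈ 71.00 kt.
71 kt ≥ 30 kt ⇒ rapid intensification.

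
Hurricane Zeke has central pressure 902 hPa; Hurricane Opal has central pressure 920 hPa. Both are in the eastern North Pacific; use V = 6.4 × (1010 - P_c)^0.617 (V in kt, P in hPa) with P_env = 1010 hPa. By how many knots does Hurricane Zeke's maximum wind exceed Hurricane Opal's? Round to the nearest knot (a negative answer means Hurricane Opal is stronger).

Hurricane Zeke: ΔP = 108; V ≈ 6.4 × 108^0.617 ≈ 115.03 kt.
Hurricane Opal: ΔP = 90; V ≈ 6.4 × 90^0.617 ≈ 102.79 kt.
Difference ≈ 115.03 − 102.79 = 12.24 → 12 kt.

12 kt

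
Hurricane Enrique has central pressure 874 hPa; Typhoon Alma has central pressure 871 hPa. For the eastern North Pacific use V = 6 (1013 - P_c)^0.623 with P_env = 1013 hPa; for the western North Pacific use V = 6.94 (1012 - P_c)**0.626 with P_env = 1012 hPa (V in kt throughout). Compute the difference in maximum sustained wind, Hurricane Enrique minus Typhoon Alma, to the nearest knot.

-24 kt

Hurricane Enrique: ΔP = 139; V ≈ 6 × 139^0.623 ≈ 129.79 kt.
Typhoon Alma: ΔP = 141; V ≈ 6.94 × 141^0.626 ≈ 153.73 kt.
Difference ≈ 129.79 − 153.73 = -23.94 → -24 kt.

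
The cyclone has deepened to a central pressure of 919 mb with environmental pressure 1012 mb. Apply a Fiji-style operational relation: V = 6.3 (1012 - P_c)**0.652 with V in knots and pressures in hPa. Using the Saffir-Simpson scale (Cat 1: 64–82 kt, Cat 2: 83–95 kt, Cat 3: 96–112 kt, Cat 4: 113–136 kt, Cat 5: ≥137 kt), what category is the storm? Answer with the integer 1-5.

4

ΔP = 1012 − 919 = 93 mb.
V ≈ 6.3 × 93^0.652 = 6.3 × 19.21 ≈ 121 kt.
121 kt falls in the Category 4 band.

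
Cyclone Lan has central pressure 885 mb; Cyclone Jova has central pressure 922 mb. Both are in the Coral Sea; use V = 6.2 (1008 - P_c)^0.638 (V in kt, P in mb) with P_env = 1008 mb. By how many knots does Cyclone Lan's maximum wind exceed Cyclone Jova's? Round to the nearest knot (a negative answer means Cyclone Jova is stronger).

Cyclone Lan: ΔP = 123; V ≈ 6.2 × 123^0.638 ≈ 133.58 kt.
Cyclone Jova: ΔP = 86; V ≈ 6.2 × 86^0.638 ≈ 106.32 kt.
Difference ≈ 133.58 − 106.32 = 27.26 → 27 kt.

27 kt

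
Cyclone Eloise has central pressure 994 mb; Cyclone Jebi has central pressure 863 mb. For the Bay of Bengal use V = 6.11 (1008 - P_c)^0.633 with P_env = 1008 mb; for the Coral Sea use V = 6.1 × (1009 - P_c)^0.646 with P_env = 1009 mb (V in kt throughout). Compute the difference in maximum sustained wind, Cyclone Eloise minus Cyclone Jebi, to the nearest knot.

Cyclone Eloise: ΔP = 14; V ≈ 6.11 × 14^0.633 ≈ 32.47 kt.
Cyclone Jebi: ΔP = 146; V ≈ 6.1 × 146^0.646 ≈ 152.58 kt.
Difference ≈ 32.47 − 152.58 = -120.11 → -120 kt.

-120 kt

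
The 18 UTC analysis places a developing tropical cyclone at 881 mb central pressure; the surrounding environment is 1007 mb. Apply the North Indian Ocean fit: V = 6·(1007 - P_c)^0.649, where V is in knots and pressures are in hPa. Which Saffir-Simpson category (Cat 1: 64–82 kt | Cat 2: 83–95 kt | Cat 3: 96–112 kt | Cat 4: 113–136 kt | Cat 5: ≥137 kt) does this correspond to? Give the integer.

ΔP = 1007 − 881 = 126 mb.
V ≈ 6 × 126^0.649 = 6 × 23.07 ≈ 138 kt.
138 kt falls in the Category 5 band.

5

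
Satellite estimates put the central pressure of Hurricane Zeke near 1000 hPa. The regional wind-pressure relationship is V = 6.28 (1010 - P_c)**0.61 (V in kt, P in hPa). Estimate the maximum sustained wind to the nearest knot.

ΔP = 1010 − 1000 = 10 hPa.
10^0.61 ≈ 4.074.
V ≈ 6.28 × 4.074 ≈ 25.6 kt.

26 kt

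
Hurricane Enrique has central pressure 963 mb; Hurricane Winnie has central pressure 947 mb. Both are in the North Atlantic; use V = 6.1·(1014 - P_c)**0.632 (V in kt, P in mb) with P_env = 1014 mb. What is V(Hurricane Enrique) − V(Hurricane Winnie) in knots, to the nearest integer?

Hurricane Enrique: ΔP = 51; V ≈ 6.1 × 51^0.632 ≈ 73.20 kt.
Hurricane Winnie: ΔP = 67; V ≈ 6.1 × 67^0.632 ≈ 86.98 kt.
Difference ≈ 73.20 − 86.98 = -13.78 → -14 kt.

-14 kt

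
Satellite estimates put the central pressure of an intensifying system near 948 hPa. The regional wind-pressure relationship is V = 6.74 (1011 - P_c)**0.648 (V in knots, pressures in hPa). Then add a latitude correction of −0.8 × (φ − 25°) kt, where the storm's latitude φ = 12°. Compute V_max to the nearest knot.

109 kt

ΔP = 1011 − 948 = 63 hPa.
63^0.648 ≈ 14.655.
V ≈ 6.74 × 14.655 ≈ 98.8 kt.
Latitude correction: −0.8 × (12 − 25) = 10.4 kt.
Corrected V ≈ 109.2 kt → 109 kt.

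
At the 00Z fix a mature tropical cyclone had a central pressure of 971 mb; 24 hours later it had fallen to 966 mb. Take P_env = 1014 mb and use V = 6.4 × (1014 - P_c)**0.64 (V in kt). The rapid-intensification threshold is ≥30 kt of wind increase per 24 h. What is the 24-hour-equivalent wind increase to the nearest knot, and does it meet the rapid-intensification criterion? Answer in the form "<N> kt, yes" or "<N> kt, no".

5 kt, no

V₁: ΔP = 43, V ≈ 6.4 × 43^0.64 ≈ 71.06 kt.
V₂: ΔP = 48, V ≈ 6.4 × 48^0.64 ≈ 76.24 kt.
ΔV over 24 h = 5.18 kt → 24 h equivalent = 5.18 × 24/24 ≈ 5.18 kt.
5 kt < 30 kt ⇒ not rapid intensification.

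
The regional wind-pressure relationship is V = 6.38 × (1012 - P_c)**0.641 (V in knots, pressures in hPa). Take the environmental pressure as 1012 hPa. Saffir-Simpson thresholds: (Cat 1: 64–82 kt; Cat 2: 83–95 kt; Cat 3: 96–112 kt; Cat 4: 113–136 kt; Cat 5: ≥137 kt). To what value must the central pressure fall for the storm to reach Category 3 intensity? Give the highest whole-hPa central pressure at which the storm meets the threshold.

Category 3 begins at V = 96 kt.
Required ΔP = (96/6.38)^(1/0.641) = 15.047^1.560 ≈ 68.69 hPa.
P_c ≤ 1012 − 68.69 = 943.31, so the highest integer P_c is 943 hPa.

943 hPa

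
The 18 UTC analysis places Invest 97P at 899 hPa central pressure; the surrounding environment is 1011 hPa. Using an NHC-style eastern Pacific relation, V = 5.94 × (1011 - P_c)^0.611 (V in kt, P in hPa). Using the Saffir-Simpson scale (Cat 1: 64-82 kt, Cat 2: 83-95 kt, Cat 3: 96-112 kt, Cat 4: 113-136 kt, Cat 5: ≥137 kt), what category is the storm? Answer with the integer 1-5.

3

ΔP = 1011 − 899 = 112 hPa.
V ≈ 5.94 × 112^0.611 = 5.94 × 17.87 ≈ 106 kt.
106 kt falls in the Category 3 band.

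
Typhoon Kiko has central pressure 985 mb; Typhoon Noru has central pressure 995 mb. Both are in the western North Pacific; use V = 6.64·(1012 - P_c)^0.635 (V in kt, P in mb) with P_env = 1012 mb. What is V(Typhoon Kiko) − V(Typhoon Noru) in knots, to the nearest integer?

Typhoon Kiko: ΔP = 27; V ≈ 6.64 × 27^0.635 ≈ 53.84 kt.
Typhoon Noru: ΔP = 17; V ≈ 6.64 × 17^0.635 ≈ 40.13 kt.
Difference ≈ 53.84 − 40.13 = 13.71 → 14 kt.

14 kt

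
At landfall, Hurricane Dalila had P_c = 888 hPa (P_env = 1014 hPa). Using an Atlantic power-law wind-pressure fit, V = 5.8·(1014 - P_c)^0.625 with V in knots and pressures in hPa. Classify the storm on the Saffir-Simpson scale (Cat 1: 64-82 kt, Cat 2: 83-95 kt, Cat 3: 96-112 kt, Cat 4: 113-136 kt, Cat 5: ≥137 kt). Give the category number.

ΔP = 1014 − 888 = 126 hPa.
V ≈ 5.8 × 126^0.625 = 5.8 × 20.55 ≈ 119 kt.
119 kt falls in the Category 4 band.

4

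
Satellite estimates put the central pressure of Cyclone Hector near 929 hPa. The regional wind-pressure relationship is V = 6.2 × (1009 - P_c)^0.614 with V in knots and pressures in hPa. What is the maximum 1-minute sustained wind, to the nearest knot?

91 kt

ΔP = 1009 − 929 = 80 hPa.
80^0.614 ≈ 14.740.
V ≈ 6.2 × 14.740 ≈ 91.4 kt.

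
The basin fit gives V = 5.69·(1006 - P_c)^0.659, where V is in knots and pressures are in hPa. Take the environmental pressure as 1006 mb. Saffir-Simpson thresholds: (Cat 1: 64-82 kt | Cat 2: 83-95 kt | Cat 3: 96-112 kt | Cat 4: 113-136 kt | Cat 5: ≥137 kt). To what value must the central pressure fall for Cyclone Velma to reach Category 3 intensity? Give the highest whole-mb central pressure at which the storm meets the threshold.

Category 3 begins at V = 96 kt.
Required ΔP = (96/5.69)^(1/0.659) = 16.872^1.517 ≈ 72.80 mb.
P_c ≤ 1006 − 72.80 = 933.20, so the highest integer P_c is 933 mb.

933 mb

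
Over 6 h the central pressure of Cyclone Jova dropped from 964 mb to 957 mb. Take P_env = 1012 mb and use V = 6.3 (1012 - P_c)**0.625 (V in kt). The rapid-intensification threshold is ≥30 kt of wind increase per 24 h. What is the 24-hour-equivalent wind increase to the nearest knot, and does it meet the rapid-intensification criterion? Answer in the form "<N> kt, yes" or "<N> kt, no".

V₁: ΔP = 48, V ≈ 6.3 × 48^0.625 ≈ 70.81 kt.
V₂: ΔP = 55, V ≈ 6.3 × 55^0.625 ≈ 77.10 kt.
ΔV over 6 h = 6.29 kt → 24 h equivalent = 6.29 × 24/6 ≈ 25.16 kt.
25 kt < 30 kt ⇒ not rapid intensification.

25 kt, no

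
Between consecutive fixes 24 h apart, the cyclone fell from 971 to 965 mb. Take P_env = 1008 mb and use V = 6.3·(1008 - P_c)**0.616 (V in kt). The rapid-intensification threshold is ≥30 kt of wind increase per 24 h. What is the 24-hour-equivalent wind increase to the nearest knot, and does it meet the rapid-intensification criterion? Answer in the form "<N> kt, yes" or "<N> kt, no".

6 kt, no

V₁: ΔP = 37, V ≈ 6.3 × 37^0.616 ≈ 58.26 kt.
V₂: ΔP = 43, V ≈ 6.3 × 43^0.616 ≈ 63.91 kt.
ΔV over 24 h = 5.65 kt → 24 h equivalent = 5.65 × 24/24 ≈ 5.65 kt.
6 kt < 30 kt ⇒ not rapid intensification.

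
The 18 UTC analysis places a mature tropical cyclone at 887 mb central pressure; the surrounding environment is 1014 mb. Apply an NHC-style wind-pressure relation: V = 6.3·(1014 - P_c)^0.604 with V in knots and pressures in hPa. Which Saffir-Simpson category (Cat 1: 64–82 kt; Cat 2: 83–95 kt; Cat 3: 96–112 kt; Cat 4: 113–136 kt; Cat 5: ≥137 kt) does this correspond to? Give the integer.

ΔP = 1014 − 887 = 127 mb.
V ≈ 6.3 × 127^0.604 = 6.3 × 18.65 ≈ 118 kt.
118 kt falls in the Category 4 band.

4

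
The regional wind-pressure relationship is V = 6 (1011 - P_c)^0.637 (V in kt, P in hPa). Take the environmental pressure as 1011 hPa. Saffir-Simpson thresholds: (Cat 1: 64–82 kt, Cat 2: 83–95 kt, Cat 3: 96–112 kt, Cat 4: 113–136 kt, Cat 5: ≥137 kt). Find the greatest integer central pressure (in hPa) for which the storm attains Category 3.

933 hPa

Category 3 begins at V = 96 kt.
Required ΔP = (96/6)^(1/0.637) = 16.000^1.570 ≈ 77.68 hPa.
P_c ≤ 1011 − 77.68 = 933.32, so the highest integer P_c is 933 hPa.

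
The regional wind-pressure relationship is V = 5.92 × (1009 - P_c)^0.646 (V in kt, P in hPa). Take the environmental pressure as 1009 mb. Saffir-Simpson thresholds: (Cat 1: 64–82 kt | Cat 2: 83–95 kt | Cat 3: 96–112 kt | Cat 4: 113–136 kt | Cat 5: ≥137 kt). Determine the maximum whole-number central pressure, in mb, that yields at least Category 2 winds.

Category 2 begins at V = 83 kt.
Required ΔP = (83/5.92)^(1/0.646) = 14.020^1.548 ≈ 59.59 mb.
P_c ≤ 1009 − 59.59 = 949.41, so the highest integer P_c is 949 mb.

949 mb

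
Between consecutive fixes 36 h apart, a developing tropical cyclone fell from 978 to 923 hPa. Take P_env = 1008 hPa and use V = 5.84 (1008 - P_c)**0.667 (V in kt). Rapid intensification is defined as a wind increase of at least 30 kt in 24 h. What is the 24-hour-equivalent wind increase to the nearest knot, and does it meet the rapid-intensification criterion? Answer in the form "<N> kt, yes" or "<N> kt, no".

V₁: ΔP = 30, V ≈ 5.84 × 30^0.667 ≈ 56.45 kt.
V₂: ΔP = 85, V ≈ 5.84 × 85^0.667 ≈ 113.07 kt.
ΔV over 36 h = 56.62 kt → 24 h equivalent = 56.62 × 24/36 ≈ 37.75 kt.
38 kt ≥ 30 kt ⇒ rapid intensification.

38 kt, yes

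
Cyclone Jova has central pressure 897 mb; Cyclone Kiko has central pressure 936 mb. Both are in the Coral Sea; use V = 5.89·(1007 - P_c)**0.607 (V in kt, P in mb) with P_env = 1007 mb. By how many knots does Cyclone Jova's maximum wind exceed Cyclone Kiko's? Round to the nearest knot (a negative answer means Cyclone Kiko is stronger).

Cyclone Jova: ΔP = 110; V ≈ 5.89 × 110^0.607 ≈ 102.15 kt.
Cyclone Kiko: ΔP = 71; V ≈ 5.89 × 71^0.607 ≈ 78.31 kt.
Difference ≈ 102.15 − 78.31 = 23.84 → 24 kt.

24 kt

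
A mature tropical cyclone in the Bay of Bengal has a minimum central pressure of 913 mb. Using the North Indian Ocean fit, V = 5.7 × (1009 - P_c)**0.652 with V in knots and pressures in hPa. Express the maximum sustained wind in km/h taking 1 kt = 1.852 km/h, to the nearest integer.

207 km/h

ΔP = 1009 − 913 = 96 mb.
V ≈ 5.7 × 96^0.652 = 5.7 × 19.608 ≈ 111.768 kt.
111.768 × 1.852 ≈ 206.99 km/h → 207 km/h.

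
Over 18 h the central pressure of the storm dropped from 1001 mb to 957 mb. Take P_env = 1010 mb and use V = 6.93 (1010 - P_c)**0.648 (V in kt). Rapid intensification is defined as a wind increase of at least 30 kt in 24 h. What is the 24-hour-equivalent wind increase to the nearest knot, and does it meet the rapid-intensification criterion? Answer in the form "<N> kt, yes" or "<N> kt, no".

V₁: ΔP = 9, V ≈ 6.93 × 9^0.648 ≈ 28.78 kt.
V₂: ΔP = 53, V ≈ 6.93 × 53^0.648 ≈ 90.80 kt.
ΔV over 18 h = 62.02 kt → 24 h equivalent = 62.02 × 24/18 ≈ 82.69 kt.
83 kt ≥ 30 kt ⇒ rapid intensification.

83 kt, yes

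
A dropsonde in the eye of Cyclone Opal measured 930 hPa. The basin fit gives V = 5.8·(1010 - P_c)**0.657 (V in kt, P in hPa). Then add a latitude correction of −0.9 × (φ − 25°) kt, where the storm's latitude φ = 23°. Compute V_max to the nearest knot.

105 kt

ΔP = 1010 − 930 = 80 hPa.
80^0.657 ≈ 17.796.
V ≈ 5.8 × 17.796 ≈ 103.2 kt.
Latitude correction: −0.9 × (23 − 25) = 1.8 kt.
Corrected V ≈ 105 kt → 105 kt.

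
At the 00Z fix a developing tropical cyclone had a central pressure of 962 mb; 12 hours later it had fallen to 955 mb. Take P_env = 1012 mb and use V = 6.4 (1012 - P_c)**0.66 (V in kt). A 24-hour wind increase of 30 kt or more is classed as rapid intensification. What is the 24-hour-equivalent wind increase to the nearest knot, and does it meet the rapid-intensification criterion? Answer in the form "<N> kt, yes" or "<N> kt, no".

V₁: ΔP = 50, V ≈ 6.4 × 50^0.66 ≈ 84.63 kt.
V₂: ΔP = 57, V ≈ 6.4 × 57^0.66 ≈ 92.27 kt.
ΔV over 12 h = 7.64 kt → 24 h equivalent = 7.64 × 24/12 ≈ 15.28 kt.
15 kt < 30 kt ⇒ not rapid intensification.

15 kt, no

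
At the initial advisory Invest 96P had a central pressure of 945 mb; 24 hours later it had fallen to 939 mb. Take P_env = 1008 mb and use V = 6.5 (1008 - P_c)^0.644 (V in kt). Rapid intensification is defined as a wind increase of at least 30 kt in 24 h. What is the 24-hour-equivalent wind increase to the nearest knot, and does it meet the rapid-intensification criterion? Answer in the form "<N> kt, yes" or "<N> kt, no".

6 kt, no

V₁: ΔP = 63, V ≈ 6.5 × 63^0.644 ≈ 93.69 kt.
V₂: ΔP = 69, V ≈ 6.5 × 69^0.644 ≈ 99.34 kt.
ΔV over 24 h = 5.65 kt → 24 h equivalent = 5.65 × 24/24 ≈ 5.65 kt.
6 kt < 30 kt ⇒ not rapid intensification.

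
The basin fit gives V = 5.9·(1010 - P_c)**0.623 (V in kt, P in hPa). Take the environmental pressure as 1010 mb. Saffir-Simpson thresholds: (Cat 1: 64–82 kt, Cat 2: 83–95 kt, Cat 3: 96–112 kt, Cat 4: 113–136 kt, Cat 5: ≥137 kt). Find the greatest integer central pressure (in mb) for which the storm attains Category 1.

Category 1 begins at V = 64 kt.
Required ΔP = (64/5.9)^(1/0.623) = 10.847^1.605 ≈ 45.90 mb.
P_c ≤ 1010 − 45.90 = 964.10, so the highest integer P_c is 964 mb.

964 mb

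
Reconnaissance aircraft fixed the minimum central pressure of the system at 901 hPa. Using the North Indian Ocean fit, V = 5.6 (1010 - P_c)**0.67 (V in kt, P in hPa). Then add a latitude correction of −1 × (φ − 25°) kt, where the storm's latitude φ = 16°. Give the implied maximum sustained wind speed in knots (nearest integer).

ΔP = 1010 − 901 = 109 hPa.
109^0.67 ≈ 23.178.
V ≈ 5.6 × 23.178 ≈ 129.8 kt.
Latitude correction: −1 × (16 − 25) = 9 kt.
Corrected V ≈ 138.8 kt → 139 kt.

139 kt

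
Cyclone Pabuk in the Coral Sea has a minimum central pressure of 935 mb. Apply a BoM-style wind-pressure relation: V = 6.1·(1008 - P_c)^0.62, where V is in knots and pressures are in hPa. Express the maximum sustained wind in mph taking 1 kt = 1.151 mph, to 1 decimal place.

ΔP = 1008 − 935 = 73 mb.
V ≈ 6.1 × 73^0.62 = 6.1 × 14.298 ≈ 87.215 kt.
87.215 × 1.151 ≈ 100.38 mph → 100.4 mph.

100.4 mph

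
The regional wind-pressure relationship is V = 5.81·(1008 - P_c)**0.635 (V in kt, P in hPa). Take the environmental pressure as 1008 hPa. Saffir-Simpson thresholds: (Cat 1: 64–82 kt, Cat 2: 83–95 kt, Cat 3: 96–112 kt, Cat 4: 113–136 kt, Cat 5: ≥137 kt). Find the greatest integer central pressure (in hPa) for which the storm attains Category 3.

Category 3 begins at V = 96 kt.
Required ΔP = (96/5.81)^(1/0.635) = 16.523^1.575 ≈ 82.84 hPa.
P_c ≤ 1008 − 82.84 = 925.16, so the highest integer P_c is 925 hPa.

925 hPa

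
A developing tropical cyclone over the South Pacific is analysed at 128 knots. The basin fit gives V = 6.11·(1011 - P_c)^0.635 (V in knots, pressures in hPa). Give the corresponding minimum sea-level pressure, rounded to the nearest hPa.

891 hPa

ΔP = (V / 6.11)^(1/0.635) = (128/6.11)^1.575.
128/6.11 = 20.949; 20.949^1.575 ≈ 120.39 hPa.
P_c = 1011 − 120.39 = 890.61 ≈ 891 hPa.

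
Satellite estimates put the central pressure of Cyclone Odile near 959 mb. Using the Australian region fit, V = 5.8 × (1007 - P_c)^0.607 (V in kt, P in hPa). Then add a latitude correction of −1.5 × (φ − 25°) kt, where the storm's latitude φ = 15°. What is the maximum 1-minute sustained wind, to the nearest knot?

ΔP = 1007 − 959 = 48 mb.
48^0.607 ≈ 10.484.
V ≈ 5.8 × 10.484 ≈ 60.8 kt.
Latitude correction: −1.5 × (15 − 25) = 15 kt.
Corrected V ≈ 75.8 kt → 76 kt.

76 kt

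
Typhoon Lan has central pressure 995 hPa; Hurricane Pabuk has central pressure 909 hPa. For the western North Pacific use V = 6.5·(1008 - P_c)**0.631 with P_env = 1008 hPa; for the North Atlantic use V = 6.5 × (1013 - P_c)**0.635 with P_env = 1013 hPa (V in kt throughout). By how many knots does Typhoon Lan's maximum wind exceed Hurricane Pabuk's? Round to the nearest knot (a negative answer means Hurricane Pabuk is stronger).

Typhoon Lan: ΔP = 13; V ≈ 6.5 × 13^0.631 ≈ 32.80 kt.
Hurricane Pabuk: ΔP = 104; V ≈ 6.5 × 104^0.635 ≈ 124.09 kt.
Difference ≈ 32.80 − 124.09 = -91.29 → -91 kt.

-91 kt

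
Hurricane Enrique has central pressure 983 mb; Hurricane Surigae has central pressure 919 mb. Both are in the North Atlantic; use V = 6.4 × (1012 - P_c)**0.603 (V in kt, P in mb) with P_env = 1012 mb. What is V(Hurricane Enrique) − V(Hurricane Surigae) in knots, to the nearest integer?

-50 kt

Hurricane Enrique: ΔP = 29; V ≈ 6.4 × 29^0.603 ≈ 48.75 kt.
Hurricane Surigae: ΔP = 93; V ≈ 6.4 × 93^0.603 ≈ 98.44 kt.
Difference ≈ 48.75 − 98.44 = -49.69 → -50 kt.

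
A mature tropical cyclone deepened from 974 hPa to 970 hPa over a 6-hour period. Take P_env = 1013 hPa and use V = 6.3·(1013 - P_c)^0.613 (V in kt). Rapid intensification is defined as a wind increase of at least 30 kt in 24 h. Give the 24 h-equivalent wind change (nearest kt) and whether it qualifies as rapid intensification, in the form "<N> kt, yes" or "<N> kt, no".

15 kt, no

V₁: ΔP = 39, V ≈ 6.3 × 39^0.613 ≈ 59.52 kt.
V₂: ΔP = 43, V ≈ 6.3 × 43^0.613 ≈ 63.19 kt.
ΔV over 6 h = 3.67 kt → 24 h equivalent = 3.67 × 24/6 ≈ 14.68 kt.
15 kt < 30 kt ⇒ not rapid intensification.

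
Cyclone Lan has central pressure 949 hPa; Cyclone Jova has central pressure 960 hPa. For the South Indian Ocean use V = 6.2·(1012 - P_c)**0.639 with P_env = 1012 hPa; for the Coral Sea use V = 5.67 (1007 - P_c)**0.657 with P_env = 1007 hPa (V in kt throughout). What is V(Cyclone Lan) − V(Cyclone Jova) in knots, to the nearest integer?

Cyclone Lan: ΔP = 63; V ≈ 6.2 × 63^0.639 ≈ 87.53 kt.
Cyclone Jova: ΔP = 47; V ≈ 5.67 × 47^0.657 ≈ 71.15 kt.
Difference ≈ 87.53 − 71.15 = 16.38 → 16 kt.

16 kt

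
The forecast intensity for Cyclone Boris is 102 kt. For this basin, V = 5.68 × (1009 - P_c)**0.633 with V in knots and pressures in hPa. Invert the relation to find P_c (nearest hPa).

913 hPa

ΔP = (V / 5.68)^(1/0.633) = (102/5.68)^1.580.
102/5.68 = 17.958; 17.958^1.580 ≈ 95.82 hPa.
P_c = 1009 − 95.82 = 913.18 ≈ 913 hPa.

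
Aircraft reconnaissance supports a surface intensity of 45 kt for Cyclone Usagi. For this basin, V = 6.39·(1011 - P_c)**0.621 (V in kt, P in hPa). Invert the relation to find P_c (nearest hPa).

ΔP = (V / 6.39)^(1/0.621) = (45/6.39)^1.610.
45/6.39 = 7.042; 7.042^1.610 ≈ 23.18 hPa.
P_c = 1011 − 23.18 = 987.82 ≈ 988 hPa.

988 hPa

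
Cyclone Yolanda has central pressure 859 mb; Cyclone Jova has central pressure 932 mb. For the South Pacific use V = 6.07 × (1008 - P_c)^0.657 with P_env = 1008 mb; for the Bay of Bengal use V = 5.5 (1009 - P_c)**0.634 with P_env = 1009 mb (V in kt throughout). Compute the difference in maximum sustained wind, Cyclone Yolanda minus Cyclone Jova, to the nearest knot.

76 kt

Cyclone Yolanda: ΔP = 149; V ≈ 6.07 × 149^0.657 ≈ 162.54 kt.
Cyclone Jova: ΔP = 77; V ≈ 5.5 × 77^0.634 ≈ 86.38 kt.
Difference ≈ 162.54 − 86.38 = 76.16 → 76 kt.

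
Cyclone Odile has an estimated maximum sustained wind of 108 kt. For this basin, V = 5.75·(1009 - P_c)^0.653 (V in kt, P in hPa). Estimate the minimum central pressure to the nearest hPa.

ΔP = (V / 5.75)^(1/0.653) = (108/5.75)^1.531.
108/5.75 = 18.783; 18.783^1.531 ≈ 89.25 hPa.
P_c = 1009 − 89.25 = 919.75 ≈ 920 hPa.

920 hPa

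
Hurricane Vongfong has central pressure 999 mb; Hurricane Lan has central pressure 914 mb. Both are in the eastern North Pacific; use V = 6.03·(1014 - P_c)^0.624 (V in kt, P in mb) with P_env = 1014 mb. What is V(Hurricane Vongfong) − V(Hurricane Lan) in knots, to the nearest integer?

-74 kt

Hurricane Vongfong: ΔP = 15; V ≈ 6.03 × 15^0.624 ≈ 32.67 kt.
Hurricane Lan: ΔP = 100; V ≈ 6.03 × 100^0.624 ≈ 106.74 kt.
Difference ≈ 32.67 − 106.74 = -74.07 → -74 kt.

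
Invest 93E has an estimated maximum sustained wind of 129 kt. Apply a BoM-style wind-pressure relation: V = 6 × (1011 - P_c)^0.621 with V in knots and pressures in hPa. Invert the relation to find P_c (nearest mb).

871 mb

ΔP = (V / 6)^(1/0.621) = (129/6)^1.610.
129/6 = 21.500; 21.500^1.610 ≈ 139.84 mb.
P_c = 1011 − 139.84 = 871.16 ≈ 871 mb.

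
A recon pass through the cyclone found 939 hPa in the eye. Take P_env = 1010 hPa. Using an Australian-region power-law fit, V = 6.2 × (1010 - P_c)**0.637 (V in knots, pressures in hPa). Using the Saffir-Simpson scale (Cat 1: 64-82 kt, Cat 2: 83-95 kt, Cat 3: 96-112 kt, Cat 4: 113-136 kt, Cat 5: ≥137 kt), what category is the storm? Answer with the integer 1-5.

2

ΔP = 1010 − 939 = 71 hPa.
V ≈ 6.2 × 71^0.637 = 6.2 × 15.11 ≈ 94 kt.
94 kt falls in the Category 2 band.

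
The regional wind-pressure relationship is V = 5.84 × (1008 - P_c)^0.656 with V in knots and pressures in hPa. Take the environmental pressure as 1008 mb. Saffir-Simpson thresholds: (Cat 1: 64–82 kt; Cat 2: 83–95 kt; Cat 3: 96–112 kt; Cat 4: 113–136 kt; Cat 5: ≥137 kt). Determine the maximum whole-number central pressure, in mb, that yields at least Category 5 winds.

885 mb

Category 5 begins at V = 137 kt.
Required ΔP = (137/5.84)^(1/0.656) = 23.459^1.524 ≈ 122.71 mb.
P_c ≤ 1008 − 122.71 = 885.29, so the highest integer P_c is 885 mb.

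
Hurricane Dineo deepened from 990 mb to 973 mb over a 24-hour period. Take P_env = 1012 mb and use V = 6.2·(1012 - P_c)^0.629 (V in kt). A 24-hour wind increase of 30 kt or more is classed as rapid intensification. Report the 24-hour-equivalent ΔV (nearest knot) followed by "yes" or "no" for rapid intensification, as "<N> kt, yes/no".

V₁: ΔP = 22, V ≈ 6.2 × 22^0.629 ≈ 43.33 kt.
V₂: ΔP = 39, V ≈ 6.2 × 39^0.629 ≈ 62.11 kt.
ΔV over 24 h = 18.78 kt → 24 h equivalent = 18.78 × 24/24 ≈ 18.78 kt.
19 kt < 30 kt ⇒ not rapid intensification.

19 kt, no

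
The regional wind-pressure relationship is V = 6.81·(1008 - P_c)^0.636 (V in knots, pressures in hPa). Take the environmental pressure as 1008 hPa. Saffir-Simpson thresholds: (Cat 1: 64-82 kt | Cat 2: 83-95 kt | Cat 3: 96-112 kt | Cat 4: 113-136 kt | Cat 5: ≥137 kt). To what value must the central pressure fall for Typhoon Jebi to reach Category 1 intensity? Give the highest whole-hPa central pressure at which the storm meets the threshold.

974 hPa

Category 1 begins at V = 64 kt.
Required ΔP = (64/6.81)^(1/0.636) = 9.398^1.572 ≈ 33.88 hPa.
P_c ≤ 1008 − 33.88 = 974.12, so the highest integer P_c is 974 hPa.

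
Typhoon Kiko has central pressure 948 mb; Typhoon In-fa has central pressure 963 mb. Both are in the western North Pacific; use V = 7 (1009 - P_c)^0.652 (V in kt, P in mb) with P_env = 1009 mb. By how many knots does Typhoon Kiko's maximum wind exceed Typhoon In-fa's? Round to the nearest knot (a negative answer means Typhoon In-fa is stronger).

Typhoon Kiko: ΔP = 61; V ≈ 7 × 61^0.652 ≈ 102.13 kt.
Typhoon In-fa: ΔP = 46; V ≈ 7 × 46^0.652 ≈ 84.96 kt.
Difference ≈ 102.13 − 84.96 = 17.17 → 17 kt.

17 kt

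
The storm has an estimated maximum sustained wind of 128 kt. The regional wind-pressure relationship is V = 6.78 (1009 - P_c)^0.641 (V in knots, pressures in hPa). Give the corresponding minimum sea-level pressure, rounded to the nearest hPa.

ΔP = (V / 6.78)^(1/0.641) = (128/6.78)^1.560.
128/6.78 = 18.879; 18.879^1.560 ≈ 97.86 hPa.
P_c = 1009 − 97.86 = 911.14 ≈ 911 hPa.

911 hPa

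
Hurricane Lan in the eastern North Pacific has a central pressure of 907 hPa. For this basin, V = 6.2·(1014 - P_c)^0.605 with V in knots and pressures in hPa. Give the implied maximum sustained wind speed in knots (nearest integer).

ΔP = 1014 − 907 = 107 hPa.
107^0.605 ≈ 16.896.
V ≈ 6.2 × 16.896 ≈ 104.8 kt.

105 kt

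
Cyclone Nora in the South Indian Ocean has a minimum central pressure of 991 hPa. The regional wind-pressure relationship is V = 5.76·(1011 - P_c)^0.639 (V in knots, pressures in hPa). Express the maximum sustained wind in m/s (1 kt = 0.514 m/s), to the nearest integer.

ΔP = 1011 − 991 = 20 hPa.
V ≈ 5.76 × 20^0.639 = 5.76 × 6.782 ≈ 39.064 kt.
39.064 × 0.514 ≈ 20.08 m/s → 20 m/s.

20 m/s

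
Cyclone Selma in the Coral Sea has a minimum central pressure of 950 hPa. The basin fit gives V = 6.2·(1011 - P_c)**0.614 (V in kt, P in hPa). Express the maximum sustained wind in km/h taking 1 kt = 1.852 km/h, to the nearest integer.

143 km/h

ΔP = 1011 − 950 = 61 hPa.
V ≈ 6.2 × 61^0.614 = 6.2 × 12.479 ≈ 77.372 kt.
77.372 × 1.852 ≈ 143.29 km/h → 143 km/h.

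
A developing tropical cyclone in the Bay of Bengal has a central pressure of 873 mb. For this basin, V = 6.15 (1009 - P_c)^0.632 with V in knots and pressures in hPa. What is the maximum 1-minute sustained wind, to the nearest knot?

137 kt

ΔP = 1009 − 873 = 136 mb.
136^0.632 ≈ 22.305.
V ≈ 6.15 × 22.305 ≈ 137.2 kt.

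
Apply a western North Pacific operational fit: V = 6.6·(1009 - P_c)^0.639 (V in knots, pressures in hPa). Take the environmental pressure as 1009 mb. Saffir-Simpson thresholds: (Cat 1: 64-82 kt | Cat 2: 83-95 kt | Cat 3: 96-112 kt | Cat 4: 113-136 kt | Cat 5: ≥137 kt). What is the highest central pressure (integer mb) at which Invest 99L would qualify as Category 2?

956 mb

Category 2 begins at V = 83 kt.
Required ΔP = (83/6.6)^(1/0.639) = 12.576^1.565 ≈ 52.57 mb.
P_c ≤ 1009 − 52.57 = 956.43, so the highest integer P_c is 956 mb.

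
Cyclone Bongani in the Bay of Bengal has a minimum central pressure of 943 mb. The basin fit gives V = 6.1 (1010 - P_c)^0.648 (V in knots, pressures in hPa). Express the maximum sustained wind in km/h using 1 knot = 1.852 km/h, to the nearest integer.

172 km/h

ΔP = 1010 − 943 = 67 mb.
V ≈ 6.1 × 67^0.648 = 6.1 × 15.251 ≈ 93.031 kt.
93.031 × 1.852 ≈ 172.29 km/h → 172 km/h.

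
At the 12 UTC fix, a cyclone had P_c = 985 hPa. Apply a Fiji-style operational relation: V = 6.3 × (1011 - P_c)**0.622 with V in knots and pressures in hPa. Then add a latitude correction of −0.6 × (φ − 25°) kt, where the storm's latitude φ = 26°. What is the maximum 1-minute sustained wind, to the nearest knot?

ΔP = 1011 − 985 = 26 hPa.
26^0.622 ≈ 7.588.
V ≈ 6.3 × 7.588 ≈ 47.8 kt.
Latitude correction: −0.6 × (26 − 25) = -0.6 kt.
Corrected V ≈ 47.2 kt → 47 kt.

47 kt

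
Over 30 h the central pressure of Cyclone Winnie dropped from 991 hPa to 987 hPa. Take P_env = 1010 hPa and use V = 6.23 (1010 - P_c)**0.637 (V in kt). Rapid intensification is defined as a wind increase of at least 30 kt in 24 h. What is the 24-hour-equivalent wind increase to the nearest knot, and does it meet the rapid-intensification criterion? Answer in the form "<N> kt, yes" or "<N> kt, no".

4 kt, no

V₁: ΔP = 19, V ≈ 6.23 × 19^0.637 ≈ 40.65 kt.
V₂: ΔP = 23, V ≈ 6.23 × 23^0.637 ≈ 45.91 kt.
ΔV over 30 h = 5.26 kt → 24 h equivalent = 5.26 × 24/30 ≈ 4.21 kt.
4 kt < 30 kt ⇒ not rapid intensification.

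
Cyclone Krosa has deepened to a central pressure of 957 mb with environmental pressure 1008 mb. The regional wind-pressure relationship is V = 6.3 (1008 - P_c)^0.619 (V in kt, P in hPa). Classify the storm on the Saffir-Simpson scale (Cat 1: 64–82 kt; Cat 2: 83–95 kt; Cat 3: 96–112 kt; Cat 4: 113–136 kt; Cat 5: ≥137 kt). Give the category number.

1

ΔP = 1008 − 957 = 51 mb.
V ≈ 6.3 × 51^0.619 = 6.3 × 11.40 ≈ 72 kt.
72 kt falls in the Category 1 band.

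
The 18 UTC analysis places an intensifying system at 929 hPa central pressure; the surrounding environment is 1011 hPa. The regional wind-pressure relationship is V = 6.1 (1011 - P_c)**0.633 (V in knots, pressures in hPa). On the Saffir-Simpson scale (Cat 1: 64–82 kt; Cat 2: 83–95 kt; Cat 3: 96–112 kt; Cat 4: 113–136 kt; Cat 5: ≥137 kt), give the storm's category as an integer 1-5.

ΔP = 1011 − 929 = 82 hPa.
V ≈ 6.1 × 82^0.633 = 6.1 × 16.27 ≈ 99 kt.
99 kt falls in the Category 3 band.

3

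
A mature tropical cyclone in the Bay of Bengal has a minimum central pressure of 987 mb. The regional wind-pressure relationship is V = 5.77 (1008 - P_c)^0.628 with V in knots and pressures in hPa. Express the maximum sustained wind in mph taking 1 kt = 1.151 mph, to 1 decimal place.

ΔP = 1008 − 987 = 21 mb.
V ≈ 5.77 × 21^0.628 = 5.77 × 6.766 ≈ 39.042 kt.
39.042 × 1.151 ≈ 44.94 mph → 44.9 mph.

44.9 mph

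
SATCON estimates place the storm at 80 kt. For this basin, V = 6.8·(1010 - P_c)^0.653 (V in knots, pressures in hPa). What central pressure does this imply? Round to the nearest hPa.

966 hPa

ΔP = (V / 6.8)^(1/0.653) = (80/6.8)^1.531.
80/6.8 = 11.765; 11.765^1.531 ≈ 43.60 hPa.
P_c = 1010 − 43.60 = 966.40 ≈ 966 hPa.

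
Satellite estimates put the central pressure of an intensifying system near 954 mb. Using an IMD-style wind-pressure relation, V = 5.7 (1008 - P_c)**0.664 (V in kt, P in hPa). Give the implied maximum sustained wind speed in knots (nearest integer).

81 kt

ΔP = 1008 − 954 = 54 mb.
54^0.664 ≈ 14.135.
V ≈ 5.7 × 14.135 ≈ 80.6 kt.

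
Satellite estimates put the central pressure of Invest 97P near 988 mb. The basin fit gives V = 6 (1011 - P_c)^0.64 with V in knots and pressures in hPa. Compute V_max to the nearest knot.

ΔP = 1011 − 988 = 23 mb.
23^0.64 ≈ 7.439.
V ≈ 6 × 7.439 ≈ 44.6 kt.

45 kt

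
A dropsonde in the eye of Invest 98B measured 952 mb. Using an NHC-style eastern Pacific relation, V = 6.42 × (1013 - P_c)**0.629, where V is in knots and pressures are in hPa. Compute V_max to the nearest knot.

ΔP = 1013 − 952 = 61 mb.
61^0.629 ≈ 13.273.
V ≈ 6.42 × 13.273 ≈ 85.2 kt.

85 kt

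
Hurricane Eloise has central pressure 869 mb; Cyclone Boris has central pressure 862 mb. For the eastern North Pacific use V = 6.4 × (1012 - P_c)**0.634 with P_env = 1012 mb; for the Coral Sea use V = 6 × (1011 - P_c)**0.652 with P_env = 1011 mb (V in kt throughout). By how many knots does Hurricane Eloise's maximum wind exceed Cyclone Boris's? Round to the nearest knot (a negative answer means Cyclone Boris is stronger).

-8 kt

Hurricane Eloise: ΔP = 143; V ≈ 6.4 × 143^0.634 ≈ 148.82 kt.
Cyclone Boris: ΔP = 149; V ≈ 6 × 149^0.652 ≈ 156.70 kt.
Difference ≈ 148.82 − 156.70 = -7.88 → -8 kt.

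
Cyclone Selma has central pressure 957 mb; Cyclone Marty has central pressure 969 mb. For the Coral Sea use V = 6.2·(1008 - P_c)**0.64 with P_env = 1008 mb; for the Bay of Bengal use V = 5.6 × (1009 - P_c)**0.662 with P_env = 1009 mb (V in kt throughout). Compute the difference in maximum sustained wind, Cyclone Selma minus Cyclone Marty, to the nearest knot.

Cyclone Selma: ΔP = 51; V ≈ 6.2 × 51^0.64 ≈ 76.78 kt.
Cyclone Marty: ΔP = 40; V ≈ 5.6 × 40^0.662 ≈ 64.38 kt.
Difference ≈ 76.78 − 64.38 = 12.40 → 12 kt.

12 kt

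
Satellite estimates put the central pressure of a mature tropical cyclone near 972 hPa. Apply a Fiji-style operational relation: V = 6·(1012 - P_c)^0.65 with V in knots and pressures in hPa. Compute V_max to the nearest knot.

ΔP = 1012 − 972 = 40 hPa.
40^0.65 ≈ 10.999.
V ≈ 6 × 10.999 ≈ 66.0 kt.

66 kt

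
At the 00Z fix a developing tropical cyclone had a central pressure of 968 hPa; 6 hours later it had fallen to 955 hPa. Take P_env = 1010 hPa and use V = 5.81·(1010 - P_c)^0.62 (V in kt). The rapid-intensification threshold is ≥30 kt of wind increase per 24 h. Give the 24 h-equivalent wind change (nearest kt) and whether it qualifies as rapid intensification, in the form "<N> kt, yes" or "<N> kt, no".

43 kt, yes

V₁: ΔP = 42, V ≈ 5.81 × 42^0.62 ≈ 58.96 kt.
V₂: ΔP = 55, V ≈ 5.81 × 55^0.62 ≈ 69.69 kt.
ΔV over 6 h = 10.73 kt → 24 h equivalent = 10.73 × 24/6 ≈ 42.92 kt.
43 kt ≥ 30 kt ⇒ rapid intensification.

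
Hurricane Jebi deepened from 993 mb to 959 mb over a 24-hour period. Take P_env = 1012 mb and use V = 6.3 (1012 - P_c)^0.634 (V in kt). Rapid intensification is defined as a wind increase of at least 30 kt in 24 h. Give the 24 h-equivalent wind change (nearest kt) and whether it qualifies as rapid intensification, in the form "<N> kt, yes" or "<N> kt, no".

V₁: ΔP = 19, V ≈ 6.3 × 19^0.634 ≈ 40.74 kt.
V₂: ΔP = 53, V ≈ 6.3 × 53^0.634 ≈ 78.08 kt.
ΔV over 24 h = 37.34 kt → 24 h equivalent = 37.34 × 24/24 ≈ 37.34 kt.
37 kt ≥ 30 kt ⇒ rapid intensification.

37 kt, yes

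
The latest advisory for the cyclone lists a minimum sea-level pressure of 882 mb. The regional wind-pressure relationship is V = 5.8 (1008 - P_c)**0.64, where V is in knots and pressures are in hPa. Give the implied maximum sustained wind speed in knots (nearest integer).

ΔP = 1008 − 882 = 126 mb.
126^0.64 ≈ 22.092.
V ≈ 5.8 × 22.092 ≈ 128.1 kt.

128 kt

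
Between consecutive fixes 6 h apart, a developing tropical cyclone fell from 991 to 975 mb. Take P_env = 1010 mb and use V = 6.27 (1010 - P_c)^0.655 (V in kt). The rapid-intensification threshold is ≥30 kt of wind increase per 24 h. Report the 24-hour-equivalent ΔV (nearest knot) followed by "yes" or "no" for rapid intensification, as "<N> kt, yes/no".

V₁: ΔP = 19, V ≈ 6.27 × 19^0.655 ≈ 43.14 kt.
V₂: ΔP = 35, V ≈ 6.27 × 35^0.655 ≈ 64.36 kt.
ΔV over 6 h = 21.22 kt → 24 h equivalent = 21.22 × 24/6 ≈ 84.88 kt.
85 kt ≥ 30 kt ⇒ rapid intensification.

85 kt, yes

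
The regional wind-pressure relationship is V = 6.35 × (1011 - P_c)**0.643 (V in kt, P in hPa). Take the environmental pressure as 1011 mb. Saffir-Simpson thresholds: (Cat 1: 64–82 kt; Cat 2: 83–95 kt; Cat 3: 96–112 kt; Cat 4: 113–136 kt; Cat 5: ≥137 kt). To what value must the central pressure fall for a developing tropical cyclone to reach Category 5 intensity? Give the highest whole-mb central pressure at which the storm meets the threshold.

892 mb

Category 5 begins at V = 137 kt.
Required ΔP = (137/6.35)^(1/0.643) = 21.575^1.555 ≈ 118.73 mb.
P_c ≤ 1011 − 118.73 = 892.27, so the highest integer P_c is 892 mb.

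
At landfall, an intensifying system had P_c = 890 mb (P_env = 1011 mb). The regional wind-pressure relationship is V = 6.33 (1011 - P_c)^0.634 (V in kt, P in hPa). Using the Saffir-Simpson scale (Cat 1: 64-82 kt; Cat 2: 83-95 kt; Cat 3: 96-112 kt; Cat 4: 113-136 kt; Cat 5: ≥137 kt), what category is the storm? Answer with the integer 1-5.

4

ΔP = 1011 − 890 = 121 mb.
V ≈ 6.33 × 121^0.634 = 6.33 × 20.92 ≈ 132 kt.
132 kt falls in the Category 4 band.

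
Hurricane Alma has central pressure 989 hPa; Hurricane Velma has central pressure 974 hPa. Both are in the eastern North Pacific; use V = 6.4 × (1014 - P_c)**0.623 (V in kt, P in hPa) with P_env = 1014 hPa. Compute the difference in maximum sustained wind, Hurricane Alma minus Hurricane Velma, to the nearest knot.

Hurricane Alma: ΔP = 25; V ≈ 6.4 × 25^0.623 ≈ 47.54 kt.
Hurricane Velma: ΔP = 40; V ≈ 6.4 × 40^0.623 ≈ 63.72 kt.
Difference ≈ 47.54 − 63.72 = -16.18 → -16 kt.

-16 kt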